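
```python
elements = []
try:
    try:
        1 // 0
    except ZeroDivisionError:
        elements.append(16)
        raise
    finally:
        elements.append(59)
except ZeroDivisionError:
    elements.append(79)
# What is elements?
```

Step-by-step execution trace:
1. Inner try: `1 // 0` raises ZeroDivisionError.
2. Inner `except ZeroDivisionError` matches → `elements.append(16)` → elements = [16].
3. bare `raise` re-raises ZeroDivisionError.
4. Inner `finally` runs during unwinding: `elements.append(59)` → elements = [16, 59].
5. Outer `except ZeroDivisionError` matches → `elements.append(79)` → elements = [16, 59, 79].
Result: [16, 59, 79]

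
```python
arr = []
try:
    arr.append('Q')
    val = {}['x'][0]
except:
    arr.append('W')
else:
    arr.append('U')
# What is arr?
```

Step-by-step execution trace:
1. try: `arr.append('Q')` → arr = ['Q'].
2. `val = {}['x'][0]` raises KeyError.
3. bare `except` matches → `arr.append('W')` → arr = ['Q', 'W'].
4. `else` is skipped (an exception was raised).
Result: ['Q', 'W']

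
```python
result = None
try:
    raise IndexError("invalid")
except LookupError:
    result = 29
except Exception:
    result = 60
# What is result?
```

Step-by-step execution trace:
1. `raise IndexError(...)` raises IndexError.
2. `except LookupError` matches (IndexError is a subclass of LookupError) → result = 29.
3. `except Exception` is not reached.
Result: 29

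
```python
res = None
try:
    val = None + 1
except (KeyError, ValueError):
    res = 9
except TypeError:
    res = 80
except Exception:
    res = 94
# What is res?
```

Step-by-step execution trace:
1. `val = None + 1` raises TypeError.
2. `except (KeyError, ValueError)` does not match TypeError; skipped.
3. `except TypeError` matches (exact type match) → res = 80.
4. `except Exception` is not reached.
Result: 80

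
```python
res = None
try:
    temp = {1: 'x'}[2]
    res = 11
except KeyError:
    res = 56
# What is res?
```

Step-by-step execution trace:
1. `temp = {1: 'x'}[2]` raises KeyError.
2. `res = 11` is not reached.
3. `except KeyError` matches → res = 56.
Result: 56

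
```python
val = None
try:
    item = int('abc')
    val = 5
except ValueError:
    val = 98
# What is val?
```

Step-by-step execution trace:
1. `item = int('abc')` raises ValueError.
2. `val = 5` is not reached.
3. `except ValueError` matches → val = 98.
Result: 98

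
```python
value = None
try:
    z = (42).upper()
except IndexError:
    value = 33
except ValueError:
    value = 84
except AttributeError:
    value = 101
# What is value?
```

Step-by-step execution trace:
1. `z = (42).upper()` raises AttributeError.
2. `except IndexError` does not match AttributeError; skipped.
3. `except ValueError` does not match AttributeError; skipped.
4. `except AttributeError` matches → value = 101.
Result: 101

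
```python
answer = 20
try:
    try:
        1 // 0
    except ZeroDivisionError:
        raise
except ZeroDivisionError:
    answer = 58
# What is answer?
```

Step-by-step execution trace:
1. Inner try: `1 // 0` raises ZeroDivisionError.
2. Inner `except ZeroDivisionError` matches; bare `raise` re-raises the same ZeroDivisionError.
3. Outer `except ZeroDivisionError` matches → answer = 58.
Result: 58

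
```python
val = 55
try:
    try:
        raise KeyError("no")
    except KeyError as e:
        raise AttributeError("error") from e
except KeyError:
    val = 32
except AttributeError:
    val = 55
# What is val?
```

Step-by-step execution trace:
1. Inner try raises KeyError; inner `except KeyError as e` catches it.
2. `raise AttributeError(...) from e` raises AttributeError (KeyError is attached as __cause__, but only AttributeError is active).
3. Outer `except KeyError` does not match AttributeError; skipped.
4. Outer `except AttributeError` matches → val = 55.
Result: 55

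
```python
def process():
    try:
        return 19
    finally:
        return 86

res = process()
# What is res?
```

Step-by-step execution trace:
1. `process()` enters try: `return 19` sets pending return value 19.
2. Before returning, `finally: return 86` runs and overrides the pending return.
3. process() returns 86 → res = 86.
Result: 86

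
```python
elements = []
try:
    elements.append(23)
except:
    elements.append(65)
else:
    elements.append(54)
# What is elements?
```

Step-by-step execution trace:
1. try: `elements.append(23)` → elements = [23]. No exception raised.
2. `except` is skipped.
3. `else` runs (try completed without exception): `elements.append(54)` → elements = [23, 54].
Result: [23, 54]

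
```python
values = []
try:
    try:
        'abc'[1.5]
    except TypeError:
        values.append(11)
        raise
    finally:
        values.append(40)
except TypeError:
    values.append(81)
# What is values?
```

Step-by-step execution trace:
1. Inner try: `'abc'[1.5]` raises TypeError.
2. Inner `except TypeError` matches → `values.append(11)` → values = [11].
3. bare `raise` re-raises TypeError.
4. Inner `finally` runs during unwinding: `values.append(40)` → values = [11, 40].
5. Outer `except TypeError` matches → `values.append(81)` → values = [11, 40, 81].
Result: [11, 40, 81]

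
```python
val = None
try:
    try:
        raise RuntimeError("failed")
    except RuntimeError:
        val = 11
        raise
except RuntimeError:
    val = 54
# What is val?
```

Step-by-step execution trace:
1. Inner try: `raise RuntimeError("failed")` raises RuntimeError.
2. Inner `except RuntimeError` matches → val = 11.
3. bare `raise` re-raises the same RuntimeError.
4. Outer `except RuntimeError` matches → val = 54.
Result: 54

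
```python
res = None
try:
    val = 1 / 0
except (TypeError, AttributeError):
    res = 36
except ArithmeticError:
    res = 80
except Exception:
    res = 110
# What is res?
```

Step-by-step execution trace:
1. `val = 1 / 0` raises ZeroDivisionError.
2. `except (TypeError, AttributeError)` does not match ZeroDivisionError; skipped.
3. `except ArithmeticError` matches (ZeroDivisionError is a subclass of ArithmeticError) → res = 80.
4. `except Exception` is not reached.
Result: 80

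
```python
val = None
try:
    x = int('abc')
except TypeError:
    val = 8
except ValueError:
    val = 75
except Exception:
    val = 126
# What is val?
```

Step-by-step execution trace:
1. `x = int('abc')` raises ValueError.
2. `except TypeError` does not match ValueError; skipped.
3. `except ValueError` matches → val = 75.
4. Remaining except clauses are skipped.
Result: 75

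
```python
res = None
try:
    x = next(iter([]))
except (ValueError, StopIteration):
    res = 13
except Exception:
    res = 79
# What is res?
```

Step-by-step execution trace:
1. `x = next(iter([]))` raises StopIteration.
2. `except (ValueError, StopIteration)` matches (StopIteration is in the tuple) → res = 13.
3. `except Exception` is not reached.
Result: 13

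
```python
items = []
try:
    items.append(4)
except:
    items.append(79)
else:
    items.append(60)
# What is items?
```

Step-by-step execution trace:
1. try: `items.append(4)` → items = [4]. No exception raised.
2. `except` is skipped.
3. `else` runs (try completed without exception): `items.append(60)` → items = [4, 60].
Result: [4, 60]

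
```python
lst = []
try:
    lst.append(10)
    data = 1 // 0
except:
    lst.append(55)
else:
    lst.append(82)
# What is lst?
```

Step-by-step execution trace:
1. try: `lst.append(10)` → lst = [10].
2. `data = 1 // 0` raises ZeroDivisionError.
3. bare `except` matches → `lst.append(55)` → lst = [10, 55].
4. `else` is skipped (an exception was raised).
Result: [10, 55]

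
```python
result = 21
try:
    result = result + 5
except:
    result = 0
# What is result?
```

Step-by-step execution trace:
1. result starts at 21.
2. try: `result = result + 5` → result = 26. No exception raised.
3. `except` is skipped.
Result: 26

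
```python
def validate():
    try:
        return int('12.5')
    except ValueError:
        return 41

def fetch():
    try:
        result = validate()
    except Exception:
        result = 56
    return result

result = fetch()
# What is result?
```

Step-by-step execution trace:
1. `fetch()` calls `validate()`.
2. In validate: `int('12.5')` raises ValueError; `except ValueError` catches it → returns 41.
3. In fetch: `result = validate()` → result = 41. No exception reaches fetch.
4. `except Exception` is skipped; fetch returns 41.
5. result = 41.
Result: 41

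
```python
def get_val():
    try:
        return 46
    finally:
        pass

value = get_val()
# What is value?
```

Step-by-step execution trace:
1. `get_val()` enters try: `return 46` sets pending return value 46.
2. Before returning, `finally: pass` runs (no effect).
3. get_val() returns 46 → value = 46.
Result: 46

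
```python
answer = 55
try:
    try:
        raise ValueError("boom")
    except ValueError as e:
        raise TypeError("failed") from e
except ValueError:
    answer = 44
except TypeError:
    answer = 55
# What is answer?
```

Step-by-step execution trace:
1. Inner try raises ValueError; inner `except ValueError as e` catches it.
2. `raise TypeError(...) from e` raises TypeError (ValueError is attached as __cause__, but only TypeError is active).
3. Outer `except ValueError` does not match TypeError; skipped.
4. Outer `except TypeError` matches → answer = 55.
Result: 55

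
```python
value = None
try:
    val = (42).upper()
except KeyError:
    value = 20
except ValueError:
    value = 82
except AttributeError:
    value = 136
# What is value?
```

Step-by-step execution trace:
1. `val = (42).upper()` raises AttributeError.
2. `except KeyError` does not match AttributeError; skipped.
3. `except ValueError` does not match AttributeError; skipped.
4. `except AttributeError` matches → value = 136.
Result: 136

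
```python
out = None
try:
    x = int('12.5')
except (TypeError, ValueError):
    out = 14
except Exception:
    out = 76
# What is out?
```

Step-by-step execution trace:
1. `x = int('12.5')` raises ValueError.
2. `except (TypeError, ValueError)` matches (ValueError is in the tuple) → out = 14.
3. `except Exception` is not reached.
Result: 14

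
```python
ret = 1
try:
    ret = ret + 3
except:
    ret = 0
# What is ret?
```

Step-by-step execution trace:
1. ret starts at 1.
2. try: `ret = ret + 3` → ret = 4. No exception raised.
3. `except` is skipped.
Result: 4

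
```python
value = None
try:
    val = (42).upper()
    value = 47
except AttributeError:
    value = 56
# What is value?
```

Step-by-step execution trace:
1. `val = (42).upper()` raises AttributeError.
2. `value = 47` is not reached.
3. `except AttributeError` matches → value = 56.
Result: 56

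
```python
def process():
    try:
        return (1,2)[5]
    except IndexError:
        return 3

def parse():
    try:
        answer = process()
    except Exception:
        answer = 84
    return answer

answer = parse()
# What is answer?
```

Step-by-step execution trace:
1. `parse()` calls `process()`.
2. In process: `(1,2)[5]` raises IndexError; `except IndexError` catches it → returns 3.
3. In parse: `answer = process()` → answer = 3. No exception reaches parse.
4. `except Exception` is skipped; parse returns 3.
5. answer = 3.
Result: 3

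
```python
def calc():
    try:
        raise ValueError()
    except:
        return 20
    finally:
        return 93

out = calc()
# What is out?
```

Step-by-step execution trace:
1. `calc()` enters try: `raise ValueError()` raises ValueError.
2. bare `except` matches → `return 20` sets pending return value 20.
3. Before returning, `finally: return 93` runs and overrides the pending return.
4. calc() returns 93 → out = 93.
Result: 93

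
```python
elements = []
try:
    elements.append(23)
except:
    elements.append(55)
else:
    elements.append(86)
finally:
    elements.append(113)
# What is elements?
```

Step-by-step execution trace:
1. try: `elements.append(23)` → elements = [23]. No exception raised.
2. `except` is skipped.
3. `else` runs: `elements.append(86)` → elements = [23, 86].
4. `finally` always runs: `elements.append(113)` → elements = [23, 86, 113].
Result: [23, 86, 113]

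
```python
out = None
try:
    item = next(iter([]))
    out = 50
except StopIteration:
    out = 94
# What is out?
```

Step-by-step execution trace:
1. `item = next(iter([]))` raises StopIteration.
2. `out = 50` is not reached.
3. `except StopIteration` matches → out = 94.
Result: 94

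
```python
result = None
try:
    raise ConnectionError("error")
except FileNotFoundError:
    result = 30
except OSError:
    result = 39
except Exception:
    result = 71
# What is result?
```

Step-by-step execution trace:
1. `raise ConnectionError(...)` raises ConnectionError.
2. `except FileNotFoundError` does not match (ConnectionError is not a subclass of FileNotFoundError); skipped.
3. `except OSError` matches (ConnectionError is a subclass of OSError) → result = 39.
4. `except Exception` is not reached.
Result: 39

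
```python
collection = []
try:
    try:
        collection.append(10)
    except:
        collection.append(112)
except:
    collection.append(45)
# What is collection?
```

Step-by-step execution trace:
1. Inner try: `collection.append(10)` → collection = [10]. No exception raised.
2. Inner `except` is skipped.
3. Inner try completes normally; outer `except` is skipped.
Result: [10]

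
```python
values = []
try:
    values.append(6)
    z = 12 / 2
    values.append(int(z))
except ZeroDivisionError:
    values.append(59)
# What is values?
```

Step-by-step execution trace:
1. try: `values.append(6)` → values = [6].
2. `z = 12 / 2` → z = 6.0. No exception raised.
3. `values.append(int(z))` → values = [6, 6].
4. `except ZeroDivisionError` is skipped (no exception was raised).
Result: [6, 6]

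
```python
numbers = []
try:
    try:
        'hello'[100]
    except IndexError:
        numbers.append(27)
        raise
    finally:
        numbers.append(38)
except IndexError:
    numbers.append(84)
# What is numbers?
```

Step-by-step execution trace:
1. Inner try: `'hello'[100]` raises IndexError.
2. Inner `except IndexError` matches → `numbers.append(27)` → numbers = [27].
3. bare `raise` re-raises IndexError.
4. Inner `finally` runs during unwinding: `numbers.append(38)` → numbers = [27, 38].
5. Outer `except IndexError` matches → `numbers.append(84)` → numbers = [27, 38, 84].
Result: [27, 38, 84]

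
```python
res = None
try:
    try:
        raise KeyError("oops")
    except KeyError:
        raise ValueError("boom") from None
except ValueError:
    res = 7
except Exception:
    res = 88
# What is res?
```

Step-by-step execution trace:
1. Inner try raises KeyError; inner `except KeyError` catches it.
2. `raise ValueError(...) from None` raises ValueError (from None suppresses __context__, but the active exception is still ValueError).
3. Outer `except ValueError` matches → res = 7.
4. `except Exception` is not reached.
Result: 7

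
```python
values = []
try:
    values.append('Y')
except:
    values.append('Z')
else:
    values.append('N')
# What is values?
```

Step-by-step execution trace:
1. try: `values.append('Y')` → values = ['Y']. No exception raised.
2. `except` is skipped.
3. `else` runs (try completed without exception): `values.append('N')` → values = ['Y', 'N'].
Result: ['Y', 'N']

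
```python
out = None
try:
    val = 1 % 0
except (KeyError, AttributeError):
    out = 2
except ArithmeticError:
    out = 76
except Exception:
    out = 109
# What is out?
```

Step-by-step execution trace:
1. `val = 1 % 0` raises ZeroDivisionError.
2. `except (KeyError, AttributeError)` does not match ZeroDivisionError; skipped.
3. `except ArithmeticError` matches (ZeroDivisionError is a subclass of ArithmeticError) → out = 76.
4. `except Exception` is not reached.
Result: 76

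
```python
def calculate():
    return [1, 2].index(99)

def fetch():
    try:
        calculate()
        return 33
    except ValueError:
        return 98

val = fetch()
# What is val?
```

Step-by-step execution trace:
1. `fetch()` calls `calculate()`.
2. `calculate()` evaluates `[1, 2].index(99)`, which raises ValueError; it propagates to the caller.
3. `return 33` is not reached.
4. `except ValueError` in fetch matches → returns 98.
5. val = 98.
Result: 98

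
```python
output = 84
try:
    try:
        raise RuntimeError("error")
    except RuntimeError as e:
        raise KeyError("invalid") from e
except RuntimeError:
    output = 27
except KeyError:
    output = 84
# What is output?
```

Step-by-step execution trace:
1. Inner try raises RuntimeError; inner `except RuntimeError as e` catches it.
2. `raise KeyError(...) from e` raises KeyError (RuntimeError is attached as __cause__, but only KeyError is active).
3. Outer `except RuntimeError` does not match KeyError; skipped.
4. Outer `except KeyError` matches → output = 84.
Result: 84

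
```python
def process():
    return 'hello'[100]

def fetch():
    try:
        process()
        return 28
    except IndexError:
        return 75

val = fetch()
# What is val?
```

Step-by-step execution trace:
1. `fetch()` calls `process()`.
2. `process()` evaluates `'hello'[100]`, which raises IndexError; it propagates to the caller.
3. `return 28` is not reached.
4. `except IndexError` in fetch matches → returns 75.
5. val = 75.
Result: 75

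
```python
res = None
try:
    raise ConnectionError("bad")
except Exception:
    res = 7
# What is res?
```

Step-by-step execution trace:
1. `raise ConnectionError(...)` raises ConnectionError.
2. `except Exception` matches (ConnectionError is a subclass of Exception) → res = 7.
Result: 7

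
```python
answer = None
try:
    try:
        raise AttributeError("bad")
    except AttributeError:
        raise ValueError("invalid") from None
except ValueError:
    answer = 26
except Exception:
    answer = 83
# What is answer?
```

Step-by-step execution trace:
1. Inner try raises AttributeError; inner `except AttributeError` catches it.
2. `raise ValueError(...) from None` raises ValueError (from None suppresses __context__, but the active exception is still ValueError).
3. Outer `except ValueError` matches → answer = 26.
4. `except Exception` is not reached.
Result: 26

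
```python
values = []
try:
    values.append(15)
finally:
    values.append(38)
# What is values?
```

Step-by-step execution trace:
1. try: `values.append(15)` → values = [15].
2. The try body completes without raising.
3. finally always runs: `values.append(38)` → values = [15, 38].
Result: [15, 38]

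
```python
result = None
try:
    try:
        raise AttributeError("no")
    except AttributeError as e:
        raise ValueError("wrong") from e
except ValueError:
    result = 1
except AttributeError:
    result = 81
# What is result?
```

Step-by-step execution trace:
1. Inner try raises AttributeError; inner `except AttributeError as e` catches it.
2. `raise ValueError(...) from e` raises ValueError (AttributeError is attached as __cause__, but only ValueError is active).
3. Outer `except ValueError` matches → result = 1.
4. `except AttributeError` is not reached.
Result: 1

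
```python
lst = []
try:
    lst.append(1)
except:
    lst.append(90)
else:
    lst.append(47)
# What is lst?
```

Step-by-step execution trace:
1. try: `lst.append(1)` → lst = [1]. No exception raised.
2. `except` is skipped.
3. `else` runs (try completed without exception): `lst.append(47)` → lst = [1, 47].
Result: [1, 47]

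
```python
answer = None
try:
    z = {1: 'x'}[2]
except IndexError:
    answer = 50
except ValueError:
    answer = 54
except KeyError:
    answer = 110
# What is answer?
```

Step-by-step execution trace:
1. `z = {1: 'x'}[2]` raises KeyError.
2. `except IndexError` does not match KeyError; skipped.
3. `except ValueError` does not match KeyError; skipped.
4. `except KeyError` matches → answer = 110.
Result: 110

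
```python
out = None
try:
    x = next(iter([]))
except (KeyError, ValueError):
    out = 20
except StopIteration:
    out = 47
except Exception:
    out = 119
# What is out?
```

Step-by-step execution trace:
1. `x = next(iter([]))` raises StopIteration.
2. `except (KeyError, ValueError)` does not match StopIteration; skipped.
3. `except StopIteration` matches (exact type match) → out = 47.
4. `except Exception` is not reached.
Result: 47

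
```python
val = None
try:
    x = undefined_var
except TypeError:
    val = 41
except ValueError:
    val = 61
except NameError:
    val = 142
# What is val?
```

Step-by-step execution trace:
1. `x = undefined_var` raises NameError.
2. `except TypeError` does not match NameError; skipped.
3. `except ValueError` does not match NameError; skipped.
4. `except NameError` matches → val = 142.
Result: 142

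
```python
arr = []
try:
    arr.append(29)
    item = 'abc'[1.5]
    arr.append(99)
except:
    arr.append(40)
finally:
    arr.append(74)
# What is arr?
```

Step-by-step execution trace:
1. try: `arr.append(29)` → arr = [29].
2. `item = 'abc'[1.5]` raises TypeError; `arr.append(99)` is not reached.
3. bare `except` matches → `arr.append(40)` → arr = [29, 40].
4. finally always runs: `arr.append(74)` → arr = [29, 40, 74].
Result: [29, 40, 74]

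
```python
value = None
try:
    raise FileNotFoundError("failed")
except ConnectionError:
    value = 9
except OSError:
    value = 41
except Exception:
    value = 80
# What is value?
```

Step-by-step execution trace:
1. `raise FileNotFoundError(...)` raises FileNotFoundError.
2. `except ConnectionError` does not match (FileNotFoundError is not a subclass of ConnectionError); skipped.
3. `except OSError` matches (FileNotFoundError is a subclass of OSError) → value = 41.
4. `except Exception` is not reached.
Result: 41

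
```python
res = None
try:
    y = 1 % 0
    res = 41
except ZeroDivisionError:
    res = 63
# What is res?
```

Step-by-step execution trace:
1. `y = 1 % 0` raises ZeroDivisionError.
2. `res = 41` is not reached.
3. `except ZeroDivisionError` matches → res = 63.
Result: 63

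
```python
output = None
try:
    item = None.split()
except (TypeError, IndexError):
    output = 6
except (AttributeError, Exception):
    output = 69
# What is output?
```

Step-by-step execution trace:
1. `item = None.split()` raises AttributeError.
2. `except (TypeError, IndexError)` does not match AttributeError; skipped.
3. `except (AttributeError, Exception)` matches (AttributeError is in the tuple) → output = 69.
Result: 69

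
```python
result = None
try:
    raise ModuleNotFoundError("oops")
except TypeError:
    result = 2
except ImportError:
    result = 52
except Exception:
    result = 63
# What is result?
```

Step-by-step execution trace:
1. `raise ModuleNotFoundError(...)` raises ModuleNotFoundError.
2. `except TypeError` does not match (ModuleNotFoundError is not a subclass of TypeError); skipped.
3. `except ImportError` matches (ModuleNotFoundError is a subclass of ImportError) → result = 52.
4. `except Exception` is not reached.
Result: 52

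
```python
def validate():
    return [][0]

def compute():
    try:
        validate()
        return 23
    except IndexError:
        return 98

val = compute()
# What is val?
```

Step-by-step execution trace:
1. `compute()` calls `validate()`.
2. `validate()` evaluates `[][0]`, which raises IndexError; it propagates to the caller.
3. `return 23` is not reached.
4. `except IndexError` in compute matches → returns 98.
5. val = 98.
Result: 98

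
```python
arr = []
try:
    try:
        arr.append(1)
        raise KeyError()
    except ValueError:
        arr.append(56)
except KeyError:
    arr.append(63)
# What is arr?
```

Step-by-step execution trace:
1. Inner try: `arr.append(1)` → arr = [1].
2. `raise KeyError()` raises KeyError.
3. Inner `except ValueError` does not match KeyError; exception propagates to outer try.
4. Outer `except KeyError` matches → `arr.append(63)` → arr = [1, 63].
Result: [1, 63]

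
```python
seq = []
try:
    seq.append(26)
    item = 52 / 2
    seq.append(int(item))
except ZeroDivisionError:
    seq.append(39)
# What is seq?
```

Step-by-step execution trace:
1. try: `seq.append(26)` → seq = [26].
2. `item = 52 / 2` → item = 26.0. No exception raised.
3. `seq.append(int(item))` → seq = [26, 26].
4. `except ZeroDivisionError` is skipped (no exception was raised).
Result: [26, 26]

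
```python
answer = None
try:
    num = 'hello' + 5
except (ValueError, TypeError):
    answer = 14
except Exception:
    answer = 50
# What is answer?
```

Step-by-step execution trace:
1. `num = 'hello' + 5` raises TypeError.
2. `except (ValueError, TypeError)` matches (TypeError is in the tuple) → answer = 14.
3. `except Exception` is not reached.
Result: 14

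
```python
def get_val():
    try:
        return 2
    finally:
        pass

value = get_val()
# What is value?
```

Step-by-step execution trace:
1. `get_val()` enters try: `return 2` sets pending return value 2.
2. Before returning, `finally: pass` runs (no effect).
3. get_val() returns 2 → value = 2.
Result: 2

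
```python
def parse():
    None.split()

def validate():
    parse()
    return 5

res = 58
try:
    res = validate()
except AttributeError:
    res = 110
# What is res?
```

Step-by-step execution trace:
1. res starts at 58.
2. try: `validate()` calls `parse()`.
3. `parse()` evaluates `None.split()`, which raises AttributeError; it propagates through validate (uncaught).
4. `return 5` in validate is not reached; the assignment to res does not complete.
5. `except AttributeError` matches → res = 110.
Result: 110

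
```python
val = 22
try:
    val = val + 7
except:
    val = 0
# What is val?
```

Step-by-step execution trace:
1. val starts at 22.
2. try: `val = val + 7` → val = 29. No exception raised.
3. `except` is skipped.
Result: 29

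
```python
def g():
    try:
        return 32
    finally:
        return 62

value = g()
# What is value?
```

Step-by-step execution trace:
1. `g()` enters try: `return 32` sets pending return value 32.
2. Before returning, `finally: return 62` runs and overrides the pending return.
3. g() returns 62 → value = 62.
Result: 62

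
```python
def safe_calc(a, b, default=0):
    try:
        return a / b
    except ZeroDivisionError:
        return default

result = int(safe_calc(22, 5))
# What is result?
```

Step-by-step execution trace:
1. `safe_calc(22, 5)` enters try: `return 22 / 5` → returns 4.4. No exception raised.
2. `except ZeroDivisionError` is skipped.
3. `int(4.4)` → 4 → result = 4.
Result: 4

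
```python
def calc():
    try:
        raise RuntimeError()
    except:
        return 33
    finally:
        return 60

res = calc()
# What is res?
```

Step-by-step execution trace:
1. `calc()` enters try: `raise RuntimeError()` raises RuntimeError.
2. bare `except` matches → `return 33` sets pending return value 33.
3. Before returning, `finally: return 60` runs and overrides the pending return.
4. calc() returns 60 → res = 60.
Result: 60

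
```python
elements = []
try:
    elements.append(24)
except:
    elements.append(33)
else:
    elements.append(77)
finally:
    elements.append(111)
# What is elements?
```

Step-by-step execution trace:
1. try: `elements.append(24)` → elements = [24]. No exception raised.
2. `except` is skipped.
3. `else` runs: `elements.append(77)` → elements = [24, 77].
4. `finally` always runs: `elements.append(111)` → elements = [24, 77, 111].
Result: [24, 77, 111]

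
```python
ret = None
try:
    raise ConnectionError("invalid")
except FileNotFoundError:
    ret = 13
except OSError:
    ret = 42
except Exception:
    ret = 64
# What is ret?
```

Step-by-step execution trace:
1. `raise ConnectionError(...)` raises ConnectionError.
2. `except FileNotFoundError` does not match (ConnectionError is not a subclass of FileNotFoundError); skipped.
3. `except OSError` matches (ConnectionError is a subclass of OSError) → ret = 42.
4. `except Exception` is not reached.
Result: 42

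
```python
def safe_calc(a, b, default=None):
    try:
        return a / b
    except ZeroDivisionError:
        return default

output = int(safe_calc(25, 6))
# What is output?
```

Step-by-step execution trace:
1. `safe_calc(25, 6)` enters try: `return 25 / 6` → returns 4.166666666666667. No exception raised.
2. `except ZeroDivisionError` is skipped.
3. `int(4.166666666666667)` → 4 → output = 4.
Result: 4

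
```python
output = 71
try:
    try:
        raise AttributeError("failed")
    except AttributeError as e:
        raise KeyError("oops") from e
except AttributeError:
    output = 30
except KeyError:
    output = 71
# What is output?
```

Step-by-step execution trace:
1. Inner try raises AttributeError; inner `except AttributeError as e` catches it.
2. `raise KeyError(...) from e` raises KeyError (AttributeError is attached as __cause__, but only KeyError is active).
3. Outer `except AttributeError` does not match KeyError; skipped.
4. Outer `except KeyError` matches → output = 71.
Result: 71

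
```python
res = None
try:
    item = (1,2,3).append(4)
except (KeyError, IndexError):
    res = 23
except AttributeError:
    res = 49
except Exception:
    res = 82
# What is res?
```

Step-by-step execution trace:
1. `item = (1,2,3).append(4)` raises AttributeError.
2. `except (KeyError, IndexError)` does not match AttributeError; skipped.
3. `except AttributeError` matches (exact type match) → res = 49.
4. `except Exception` is not reached.
Result: 49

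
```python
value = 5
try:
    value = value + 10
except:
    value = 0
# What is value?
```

Step-by-step execution trace:
1. value starts at 5.
2. try: `value = value + 10` → value = 15. No exception raised.
3. `except` is skipped.
Result: 15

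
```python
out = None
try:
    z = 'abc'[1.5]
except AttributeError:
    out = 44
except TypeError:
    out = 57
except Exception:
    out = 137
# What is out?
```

Step-by-step execution trace:
1. `z = 'abc'[1.5]` raises TypeError.
2. `except AttributeError` does not match TypeError; skipped.
3. `except TypeError` matches → out = 57.
4. Remaining except clauses are skipped.
Result: 57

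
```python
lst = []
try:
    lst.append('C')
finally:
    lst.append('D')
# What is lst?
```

Step-by-step execution trace:
1. try: `lst.append('C')` → lst = ['C'].
2. The try body completes without raising.
3. finally always runs: `lst.append('D')` → lst = ['C', 'D'].
Result: ['C', 'D']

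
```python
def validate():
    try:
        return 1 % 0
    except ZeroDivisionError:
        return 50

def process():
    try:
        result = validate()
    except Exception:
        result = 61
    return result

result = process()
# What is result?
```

Step-by-step execution trace:
1. `process()` calls `validate()`.
2. In validate: `1 % 0` raises ZeroDivisionError; `except ZeroDivisionError` catches it → returns 50.
3. In process: `result = validate()` → result = 50. No exception reaches process.
4. `except Exception` is skipped; process returns 50.
5. result = 50.
Result: 50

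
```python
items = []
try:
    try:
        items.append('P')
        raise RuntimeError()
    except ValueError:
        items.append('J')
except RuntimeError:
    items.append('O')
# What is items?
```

Step-by-step execution trace:
1. Inner try: `items.append('P')` → items = ['P'].
2. `raise RuntimeError()` raises RuntimeError.
3. Inner `except ValueError` does not match RuntimeError; exception propagates to outer try.
4. Outer `except RuntimeError` matches → `items.append('O')` → items = ['P', 'O'].
Result: ['P', 'O']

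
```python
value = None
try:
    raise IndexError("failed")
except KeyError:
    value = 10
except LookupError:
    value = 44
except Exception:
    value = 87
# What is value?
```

Step-by-step execution trace:
1. `raise IndexError(...)` raises IndexError.
2. `except KeyError` does not match (IndexError is not a subclass of KeyError); skipped.
3. `except LookupError` matches (IndexError is a subclass of LookupError) → value = 44.
4. `except Exception` is not reached.
Result: 44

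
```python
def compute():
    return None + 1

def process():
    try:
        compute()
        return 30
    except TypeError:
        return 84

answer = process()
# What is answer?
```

Step-by-step execution trace:
1. `process()` calls `compute()`.
2. `compute()` evaluates `None + 1`, which raises TypeError; it propagates to the caller.
3. `return 30` is not reached.
4. `except TypeError` in process matches → returns 84.
5. answer = 84.
Result: 84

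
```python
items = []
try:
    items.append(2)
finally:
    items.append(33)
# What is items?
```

Step-by-step execution trace:
1. try: `items.append(2)` → items = [2].
2. The try body completes without raising.
3. finally always runs: `items.append(33)` → items = [2, 33].
Result: [2, 33]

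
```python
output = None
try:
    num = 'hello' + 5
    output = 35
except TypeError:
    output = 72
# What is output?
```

Step-by-step execution trace:
1. `num = 'hello' + 5` raises TypeError.
2. `output = 35` is not reached.
3. `except TypeError` matches → output = 72.
Result: 72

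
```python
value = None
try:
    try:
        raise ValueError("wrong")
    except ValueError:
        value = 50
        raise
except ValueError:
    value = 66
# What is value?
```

Step-by-step execution trace:
1. Inner try: `raise ValueError("wrong")` raises ValueError.
2. Inner `except ValueError` matches → value = 50.
3. bare `raise` re-raises the same ValueError.
4. Outer `except ValueError` matches → value = 66.
Result: 66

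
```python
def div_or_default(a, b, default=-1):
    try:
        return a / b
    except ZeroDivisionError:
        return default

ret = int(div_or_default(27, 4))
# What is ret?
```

Step-by-step execution trace:
1. `div_or_default(27, 4)` enters try: `return 27 / 4` → returns 6.75. No exception raised.
2. `except ZeroDivisionError` is skipped.
3. `int(6.75)` → 6 → ret = 6.
Result: 6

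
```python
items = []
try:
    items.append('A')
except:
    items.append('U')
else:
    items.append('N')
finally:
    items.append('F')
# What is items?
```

Step-by-step execution trace:
1. try: `items.append('A')` → items = ['A']. No exception raised.
2. `except` is skipped.
3. `else` runs: `items.append('N')` → items = ['A', 'N'].
4. `finally` always runs: `items.append('F')` → items = ['A', 'N', 'F'].
Result: ['A', 'N', 'F']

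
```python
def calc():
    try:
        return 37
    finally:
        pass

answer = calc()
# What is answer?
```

Step-by-step execution trace:
1. `calc()` enters try: `return 37` sets pending return value 37.
2. Before returning, `finally: pass` runs (no effect).
3. calc() returns 37 → answer = 37.
Result: 37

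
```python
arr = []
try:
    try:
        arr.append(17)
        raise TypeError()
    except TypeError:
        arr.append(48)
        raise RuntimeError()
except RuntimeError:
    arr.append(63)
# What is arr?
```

Step-by-step execution trace:
1. Inner try: `arr.append(17)` → arr = [17].
2. `raise TypeError()` raises TypeError.
3. Inner `except TypeError` matches → `arr.append(48)` → arr = [17, 48].
4. `raise RuntimeError()` raises RuntimeError; propagates to outer try.
5. Outer `except RuntimeError` matches → `arr.append(63)` → arr = [17, 48, 63].
Result: [17, 48, 63]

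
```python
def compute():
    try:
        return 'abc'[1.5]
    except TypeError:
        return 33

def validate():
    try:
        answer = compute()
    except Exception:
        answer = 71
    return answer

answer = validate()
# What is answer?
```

Step-by-step execution trace:
1. `validate()` calls `compute()`.
2. In compute: `'abc'[1.5]` raises TypeError; `except TypeError` catches it → returns 33.
3. In validate: `answer = compute()` → answer = 33. No exception reaches validate.
4. `except Exception` is skipped; validate returns 33.
5. answer = 33.
Result: 33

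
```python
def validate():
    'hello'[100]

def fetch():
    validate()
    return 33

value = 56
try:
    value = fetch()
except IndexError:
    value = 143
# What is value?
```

Step-by-step execution trace:
1. value starts at 56.
2. try: `fetch()` calls `validate()`.
3. `validate()` evaluates `'hello'[100]`, which raises IndexError; it propagates through fetch (uncaught).
4. `return 33` in fetch is not reached; the assignment to value does not complete.
5. `except IndexError` matches → value = 143.
Result: 143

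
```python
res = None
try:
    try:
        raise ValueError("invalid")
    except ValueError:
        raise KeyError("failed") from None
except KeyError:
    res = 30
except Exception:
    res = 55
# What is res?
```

Step-by-step execution trace:
1. Inner try raises ValueError; inner `except ValueError` catches it.
2. `raise KeyError(...) from None` raises KeyError (from None suppresses __context__, but the active exception is still KeyError).
3. Outer `except KeyError` matches → res = 30.
4. `except Exception` is not reached.
Result: 30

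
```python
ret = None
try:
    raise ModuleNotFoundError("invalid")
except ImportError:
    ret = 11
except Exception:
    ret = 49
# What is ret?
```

Step-by-step execution trace:
1. `raise ModuleNotFoundError(...)` raises ModuleNotFoundError.
2. `except ImportError` matches (ModuleNotFoundError is a subclass of ImportError) → ret = 11.
3. `except Exception` is not reached.
Result: 11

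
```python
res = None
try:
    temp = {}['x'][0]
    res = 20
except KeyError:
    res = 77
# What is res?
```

Step-by-step execution trace:
1. `temp = {}['x'][0]` raises KeyError.
2. `res = 20` is not reached.
3. `except KeyError` matches → res = 77.
Result: 77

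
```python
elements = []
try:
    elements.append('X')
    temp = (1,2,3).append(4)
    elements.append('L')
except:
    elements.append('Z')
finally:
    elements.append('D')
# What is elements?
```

Step-by-step execution trace:
1. try: `elements.append('X')` → elements = ['X'].
2. `temp = (1,2,3).append(4)` raises AttributeError; `elements.append('L')` is not reached.
3. bare `except` matches → `elements.append('Z')` → elements = ['X', 'Z'].
4. finally always runs: `elements.append('D')` → elements = ['X', 'Z', 'D'].
Result: ['X', 'Z', 'D']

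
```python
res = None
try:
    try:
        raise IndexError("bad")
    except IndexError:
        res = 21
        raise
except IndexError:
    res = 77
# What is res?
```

Step-by-step execution trace:
1. Inner try: `raise IndexError("bad")` raises IndexError.
2. Inner `except IndexError` matches → res = 21.
3. bare `raise` re-raises the same IndexError.
4. Outer `except IndexError` matches → res = 77.
Result: 77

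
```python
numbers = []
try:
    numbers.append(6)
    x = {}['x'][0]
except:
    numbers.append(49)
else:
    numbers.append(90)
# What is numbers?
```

Step-by-step execution trace:
1. try: `numbers.append(6)` → numbers = [6].
2. `x = {}['x'][0]` raises KeyError.
3. bare `except` matches → `numbers.append(49)` → numbers = [6, 49].
4. `else` is skipped (an exception was raised).
Result: [6, 49]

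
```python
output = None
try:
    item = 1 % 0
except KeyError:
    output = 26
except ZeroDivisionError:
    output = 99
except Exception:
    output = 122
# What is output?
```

Step-by-step execution trace:
1. `item = 1 % 0` raises ZeroDivisionError.
2. `except KeyError` does not match ZeroDivisionError; skipped.
3. `except ZeroDivisionError` matches → output = 99.
4. Remaining except clauses are skipped.
Result: 99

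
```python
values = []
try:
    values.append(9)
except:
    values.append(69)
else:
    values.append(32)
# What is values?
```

Step-by-step execution trace:
1. try: `values.append(9)` → values = [9]. No exception raised.
2. `except` is skipped.
3. `else` runs (try completed without exception): `values.append(32)` → values = [9, 32].
Result: [9, 32]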